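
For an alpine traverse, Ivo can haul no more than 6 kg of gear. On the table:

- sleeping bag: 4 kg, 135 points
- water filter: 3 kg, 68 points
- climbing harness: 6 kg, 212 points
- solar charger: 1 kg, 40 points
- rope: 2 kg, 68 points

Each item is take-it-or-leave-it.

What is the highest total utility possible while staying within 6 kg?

A density-first pass picks water filter + solar charger + rope — 176 at 6 kg.
Replace water filter and solar charger and rope with climbing harness: the trade gains 36 net, giving 212 at 6 kg.
Nothing else within 6 kg beats 212.

212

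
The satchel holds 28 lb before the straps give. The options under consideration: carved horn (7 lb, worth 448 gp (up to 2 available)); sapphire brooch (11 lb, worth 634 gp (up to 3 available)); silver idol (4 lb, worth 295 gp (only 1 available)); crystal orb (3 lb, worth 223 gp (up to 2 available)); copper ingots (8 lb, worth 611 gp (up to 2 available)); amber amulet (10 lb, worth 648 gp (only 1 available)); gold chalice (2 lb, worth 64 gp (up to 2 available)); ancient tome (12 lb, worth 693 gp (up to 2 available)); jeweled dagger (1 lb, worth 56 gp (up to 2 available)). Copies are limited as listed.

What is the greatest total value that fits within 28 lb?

Ranking by ratio (value/lb): copper ingots 76.38, crystal orb 74.33, silver idol 73.75.
The ratio ordering already packs tightly: silver idol + 2×crystal orb + 2×copper ingots + 2×jeweled dagger, 28 lb, 2075.

2075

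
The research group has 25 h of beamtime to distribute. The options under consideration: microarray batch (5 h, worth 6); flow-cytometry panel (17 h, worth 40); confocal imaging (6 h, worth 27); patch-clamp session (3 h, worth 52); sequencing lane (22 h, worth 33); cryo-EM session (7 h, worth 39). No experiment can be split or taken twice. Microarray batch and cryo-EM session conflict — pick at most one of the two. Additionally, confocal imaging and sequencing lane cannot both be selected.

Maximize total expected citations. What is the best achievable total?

Best packing: confocal imaging + patch-clamp session + cryo-EM session — 16 h, 118 total.
That's the maximum — no feasible swap from here does better than 118.

118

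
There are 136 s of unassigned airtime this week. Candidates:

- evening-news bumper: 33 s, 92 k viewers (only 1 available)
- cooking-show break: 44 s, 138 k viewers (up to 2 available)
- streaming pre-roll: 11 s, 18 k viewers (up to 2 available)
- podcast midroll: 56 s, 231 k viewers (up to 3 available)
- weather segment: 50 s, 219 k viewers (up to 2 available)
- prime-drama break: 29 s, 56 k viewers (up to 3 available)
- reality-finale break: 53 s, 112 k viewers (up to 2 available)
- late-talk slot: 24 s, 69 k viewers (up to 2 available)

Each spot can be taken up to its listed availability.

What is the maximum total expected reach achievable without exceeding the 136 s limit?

531

By expected reach per s: weather segment 4.38, podcast midroll 4.12, cooking-show break 3.14 lead.
The ratio heuristic lands on streaming pre-roll + 2×weather segment + late-talk slot (525) but leaves 1 s idle.
The 111 s tied up in streaming pre-roll and 2×weather segment is better spent on 2×podcast midroll — total rises to 531 (136 s).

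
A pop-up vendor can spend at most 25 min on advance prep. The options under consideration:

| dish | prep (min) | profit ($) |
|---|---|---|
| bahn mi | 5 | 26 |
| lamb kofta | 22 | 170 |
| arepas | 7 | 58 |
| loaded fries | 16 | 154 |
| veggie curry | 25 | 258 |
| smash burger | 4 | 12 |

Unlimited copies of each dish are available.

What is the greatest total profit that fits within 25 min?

By profit per min: veggie curry 10.32, loaded fries 9.62, arepas 8.29, lamb kofta 7.73 lead.
Veggie curry uses 25 of the 25 min and totals 258.

258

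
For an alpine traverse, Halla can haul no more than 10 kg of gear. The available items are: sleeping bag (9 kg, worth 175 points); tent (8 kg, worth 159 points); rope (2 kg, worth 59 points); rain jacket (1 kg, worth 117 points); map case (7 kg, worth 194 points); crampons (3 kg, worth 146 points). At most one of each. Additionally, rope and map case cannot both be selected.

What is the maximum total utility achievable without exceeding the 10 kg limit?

340

Taking the top-ratio items first gives rope + rain jacket + crampons for 322 (6 kg).
Dropping rope and rain jacket frees 3 kg; slotting in map case (7 kg) lifts the total to 340 at 10 kg.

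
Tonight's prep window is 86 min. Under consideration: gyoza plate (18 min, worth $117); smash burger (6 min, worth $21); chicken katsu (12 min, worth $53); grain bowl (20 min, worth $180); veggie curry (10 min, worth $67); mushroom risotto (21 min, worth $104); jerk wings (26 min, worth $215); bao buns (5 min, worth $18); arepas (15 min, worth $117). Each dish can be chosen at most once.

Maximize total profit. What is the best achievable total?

Density check — grain bowl 9.00, jerk wings 8.27, arepas 7.80 are the best per min.
Filling by ratio: chicken katsu + grain bowl + veggie curry + jerk wings + arepas for 632, with 3 min left unused.
Dropping chicken katsu and veggie curry frees 22 min; slotting in gyoza plate + smash burger (24 min) lifts the total to 650 at 85 min.
The spare 1 min is too small for any remaining dish, and no exchange beats 650.

650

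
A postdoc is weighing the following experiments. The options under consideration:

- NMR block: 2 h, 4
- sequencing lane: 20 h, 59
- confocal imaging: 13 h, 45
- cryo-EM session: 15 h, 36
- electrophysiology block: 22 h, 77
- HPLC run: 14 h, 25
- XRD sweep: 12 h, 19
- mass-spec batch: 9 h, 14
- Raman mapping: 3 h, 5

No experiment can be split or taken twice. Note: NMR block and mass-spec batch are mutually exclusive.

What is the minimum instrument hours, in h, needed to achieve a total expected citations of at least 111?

35

Minimise h subject to total expected citations ≥ 111.
Taking confocal imaging + electrophysiology block gives 122 (≥ 111) for 35 h.
Any bundle with less than 35 h falls short of 111.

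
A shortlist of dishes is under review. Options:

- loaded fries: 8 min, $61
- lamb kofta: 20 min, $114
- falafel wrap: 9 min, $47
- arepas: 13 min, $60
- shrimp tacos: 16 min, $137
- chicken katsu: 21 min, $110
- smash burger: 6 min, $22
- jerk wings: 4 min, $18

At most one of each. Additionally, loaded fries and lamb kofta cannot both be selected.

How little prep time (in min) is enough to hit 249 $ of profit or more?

36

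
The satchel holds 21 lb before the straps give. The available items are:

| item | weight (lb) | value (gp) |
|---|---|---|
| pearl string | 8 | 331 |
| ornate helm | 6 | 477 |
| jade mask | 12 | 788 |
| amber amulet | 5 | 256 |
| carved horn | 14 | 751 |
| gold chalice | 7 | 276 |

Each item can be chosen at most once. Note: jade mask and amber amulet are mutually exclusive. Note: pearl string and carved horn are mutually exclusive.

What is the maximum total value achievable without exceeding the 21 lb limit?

1265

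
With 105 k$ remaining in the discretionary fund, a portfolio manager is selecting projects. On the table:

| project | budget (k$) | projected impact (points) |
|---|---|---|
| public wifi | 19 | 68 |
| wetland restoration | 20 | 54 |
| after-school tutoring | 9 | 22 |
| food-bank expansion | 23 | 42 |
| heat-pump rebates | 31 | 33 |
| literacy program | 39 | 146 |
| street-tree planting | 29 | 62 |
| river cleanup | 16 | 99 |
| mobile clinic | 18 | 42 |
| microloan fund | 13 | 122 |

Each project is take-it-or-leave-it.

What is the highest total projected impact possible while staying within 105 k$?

Taking the top-ratio projects first gives public wifi + after-school tutoring + literacy program + river cleanup + microloan fund for 457 (96 k$).
Dropping after-school tutoring frees 9 k$; slotting in mobile clinic (18 k$) lifts the total to 477 at 105 k$.
Runner-up public wifi + after-school tutoring + literacy program + river cleanup + microloan fund tops out at 457.

477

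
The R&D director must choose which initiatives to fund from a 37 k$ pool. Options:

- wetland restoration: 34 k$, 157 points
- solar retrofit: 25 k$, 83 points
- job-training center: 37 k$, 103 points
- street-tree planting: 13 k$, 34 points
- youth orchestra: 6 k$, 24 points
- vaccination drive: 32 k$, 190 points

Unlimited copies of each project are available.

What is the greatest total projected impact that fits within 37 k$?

Best packing: vaccination drive — 32 k$, 190 total.
That's the maximum — no swap from here does better than 190.

190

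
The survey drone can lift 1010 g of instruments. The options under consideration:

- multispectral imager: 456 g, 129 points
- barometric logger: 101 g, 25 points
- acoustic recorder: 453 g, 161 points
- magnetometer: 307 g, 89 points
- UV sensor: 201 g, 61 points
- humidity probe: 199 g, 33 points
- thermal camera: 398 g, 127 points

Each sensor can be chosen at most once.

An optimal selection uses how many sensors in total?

Best achievable data value is 315.
For example multispectral imager + barometric logger + acoustic recorder achieves it, using 1010 g.
Any selection reaching 315 contains exactly 3 sensors.

3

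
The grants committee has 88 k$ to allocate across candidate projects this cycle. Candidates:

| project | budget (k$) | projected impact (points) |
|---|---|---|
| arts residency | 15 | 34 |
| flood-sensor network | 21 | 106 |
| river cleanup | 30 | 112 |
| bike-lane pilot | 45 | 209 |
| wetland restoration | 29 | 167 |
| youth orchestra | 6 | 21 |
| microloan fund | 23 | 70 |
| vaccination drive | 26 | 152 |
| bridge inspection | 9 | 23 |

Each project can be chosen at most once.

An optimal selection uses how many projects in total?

The maximum projected impact within 88 k$ is 448.
flood-sensor network + wetland restoration + vaccination drive + bridge inspection hits 448 at 85 k$.
All optima have 4 projects.

4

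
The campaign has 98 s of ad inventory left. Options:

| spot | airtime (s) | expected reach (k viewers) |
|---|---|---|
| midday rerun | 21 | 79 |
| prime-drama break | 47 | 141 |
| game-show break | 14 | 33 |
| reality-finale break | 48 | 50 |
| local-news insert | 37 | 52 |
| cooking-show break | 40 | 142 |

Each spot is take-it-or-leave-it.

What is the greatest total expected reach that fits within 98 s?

Filling by ratio: midday rerun + game-show break + cooking-show break for 254, with 23 s left unused.
Dropping midday rerun and game-show break frees 35 s; slotting in prime-drama break (47 s) lifts the total to 283 at 87 s.

283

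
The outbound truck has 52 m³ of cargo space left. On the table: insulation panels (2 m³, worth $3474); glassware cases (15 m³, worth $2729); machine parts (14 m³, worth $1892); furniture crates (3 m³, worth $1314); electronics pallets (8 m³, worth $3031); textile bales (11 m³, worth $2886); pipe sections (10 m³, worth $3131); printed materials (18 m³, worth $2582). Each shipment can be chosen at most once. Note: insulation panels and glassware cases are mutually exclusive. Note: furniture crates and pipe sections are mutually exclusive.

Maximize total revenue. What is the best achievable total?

15104

Insulation panels + electronics pallets + textile bales + pipe sections + printed materials uses 49 of the 52 m³ and totals 15104.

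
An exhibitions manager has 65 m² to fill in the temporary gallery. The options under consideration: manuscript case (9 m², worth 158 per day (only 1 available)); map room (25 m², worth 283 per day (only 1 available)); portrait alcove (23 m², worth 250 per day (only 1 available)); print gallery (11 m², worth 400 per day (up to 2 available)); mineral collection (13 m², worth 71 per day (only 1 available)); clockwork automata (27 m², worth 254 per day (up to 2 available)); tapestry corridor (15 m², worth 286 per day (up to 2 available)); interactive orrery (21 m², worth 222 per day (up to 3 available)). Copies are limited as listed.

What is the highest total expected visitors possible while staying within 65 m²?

1530

The ratio ordering already packs tightly: manuscript case + 2×print gallery + 2×tapestry corridor, 61 m², 1530.
No other feasible combination exceeds 1530.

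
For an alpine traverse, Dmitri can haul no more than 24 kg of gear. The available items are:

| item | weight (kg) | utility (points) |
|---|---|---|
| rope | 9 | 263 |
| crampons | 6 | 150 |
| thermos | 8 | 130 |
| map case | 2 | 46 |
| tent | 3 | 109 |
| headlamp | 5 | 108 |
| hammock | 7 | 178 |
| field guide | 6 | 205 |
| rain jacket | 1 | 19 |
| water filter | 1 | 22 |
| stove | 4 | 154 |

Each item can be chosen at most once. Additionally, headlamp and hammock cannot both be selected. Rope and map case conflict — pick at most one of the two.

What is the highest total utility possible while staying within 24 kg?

Best packing: rope + tent + field guide + rain jacket + water filter + stove — 24 kg, 772 total.
Every other selection either busts 24 kg or breaks a pairing rule or fails to beat 772.

772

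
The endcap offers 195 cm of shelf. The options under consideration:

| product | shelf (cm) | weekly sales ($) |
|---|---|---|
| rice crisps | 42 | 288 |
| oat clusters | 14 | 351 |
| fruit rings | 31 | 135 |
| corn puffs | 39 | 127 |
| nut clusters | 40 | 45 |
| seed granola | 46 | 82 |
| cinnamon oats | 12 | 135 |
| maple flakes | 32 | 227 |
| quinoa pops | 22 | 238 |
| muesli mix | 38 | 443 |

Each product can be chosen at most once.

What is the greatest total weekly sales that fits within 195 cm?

Best packing: rice crisps + oat clusters + fruit rings + cinnamon oats + maple flakes + quinoa pops + muesli mix — 191 cm, 1817 total.
Runner-up rice crisps + oat clusters + fruit rings + maple flakes + quinoa pops + muesli mix tops out at 1682.

1817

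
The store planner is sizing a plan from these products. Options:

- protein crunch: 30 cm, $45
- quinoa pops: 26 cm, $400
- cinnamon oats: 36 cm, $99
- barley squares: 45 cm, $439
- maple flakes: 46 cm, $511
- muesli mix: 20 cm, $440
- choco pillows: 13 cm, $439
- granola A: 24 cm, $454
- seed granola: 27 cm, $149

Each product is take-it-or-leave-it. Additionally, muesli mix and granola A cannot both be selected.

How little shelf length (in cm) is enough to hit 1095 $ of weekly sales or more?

Look for the lowest-shelf combination reaching 1095.
Taking quinoa pops + muesli mix + choco pillows gives 1279 (≥ 1095) for 59 cm.
Any bundle with less than 59 cm falls short of 1095.

59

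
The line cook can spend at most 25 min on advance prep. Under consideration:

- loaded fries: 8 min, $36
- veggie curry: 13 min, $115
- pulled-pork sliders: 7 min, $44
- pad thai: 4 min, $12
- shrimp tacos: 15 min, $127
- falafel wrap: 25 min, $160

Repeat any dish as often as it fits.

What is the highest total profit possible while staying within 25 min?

By profit per min: veggie curry 8.85, shrimp tacos 8.47, falafel wrap 6.40 lead.
The ratio ordering already packs tightly: veggie curry + pulled-pork sliders + pad thai, 24 min, 171.
The spare 1 min is too small for any remaining dish, and no exchange beats 171.

171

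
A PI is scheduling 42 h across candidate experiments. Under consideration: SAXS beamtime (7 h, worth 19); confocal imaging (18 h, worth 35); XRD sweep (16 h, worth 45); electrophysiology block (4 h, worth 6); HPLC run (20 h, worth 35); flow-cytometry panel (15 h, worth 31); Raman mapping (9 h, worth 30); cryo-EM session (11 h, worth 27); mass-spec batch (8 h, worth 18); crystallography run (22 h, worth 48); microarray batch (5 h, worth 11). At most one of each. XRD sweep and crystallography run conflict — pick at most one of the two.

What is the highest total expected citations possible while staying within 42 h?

113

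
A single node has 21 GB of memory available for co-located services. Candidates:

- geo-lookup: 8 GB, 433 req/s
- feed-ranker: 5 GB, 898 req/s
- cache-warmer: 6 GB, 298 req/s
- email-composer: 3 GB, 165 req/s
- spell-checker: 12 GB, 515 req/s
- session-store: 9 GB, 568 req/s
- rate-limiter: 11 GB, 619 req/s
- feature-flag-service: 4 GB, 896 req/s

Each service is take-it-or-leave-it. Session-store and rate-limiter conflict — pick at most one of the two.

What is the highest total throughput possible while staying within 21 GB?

2527

Density check — feature-flag-service 224.00, feed-ranker 179.60, session-store 63.11 are the best per GB.
Best packing: feed-ranker + email-composer + session-store + feature-flag-service — 21 GB, 2527 total.
Next best is feed-ranker + rate-limiter + feature-flag-service at 2413 (20 GB) — short by 114.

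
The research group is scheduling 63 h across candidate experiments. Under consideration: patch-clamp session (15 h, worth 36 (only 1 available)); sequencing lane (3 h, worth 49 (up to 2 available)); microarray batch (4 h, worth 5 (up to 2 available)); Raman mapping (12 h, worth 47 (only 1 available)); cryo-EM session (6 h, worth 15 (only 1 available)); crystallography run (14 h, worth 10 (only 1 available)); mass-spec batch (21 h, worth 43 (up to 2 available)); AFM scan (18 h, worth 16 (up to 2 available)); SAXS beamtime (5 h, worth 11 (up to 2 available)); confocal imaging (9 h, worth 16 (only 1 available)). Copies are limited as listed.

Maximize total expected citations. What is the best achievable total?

240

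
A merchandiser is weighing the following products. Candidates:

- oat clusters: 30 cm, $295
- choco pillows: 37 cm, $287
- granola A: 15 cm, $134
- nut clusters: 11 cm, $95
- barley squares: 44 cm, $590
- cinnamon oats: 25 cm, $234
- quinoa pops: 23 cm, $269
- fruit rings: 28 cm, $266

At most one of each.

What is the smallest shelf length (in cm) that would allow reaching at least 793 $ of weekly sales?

67

Need the lightest bundle worth ≥ 793.
Taking barley squares + quinoa pops gives 859 (≥ 793) for 67 cm.
Below 67 cm the best achievable stays under 793.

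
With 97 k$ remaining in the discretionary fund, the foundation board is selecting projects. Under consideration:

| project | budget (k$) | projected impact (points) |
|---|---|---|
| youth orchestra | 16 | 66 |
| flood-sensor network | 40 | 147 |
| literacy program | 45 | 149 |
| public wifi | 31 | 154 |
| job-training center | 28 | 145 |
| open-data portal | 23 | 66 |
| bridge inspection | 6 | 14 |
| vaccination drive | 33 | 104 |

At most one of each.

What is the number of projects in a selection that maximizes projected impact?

Optimal total is 403.
For example public wifi + job-training center + vaccination drive achieves it, using 92 k$.
Every optimal selection uses 3 projects.

3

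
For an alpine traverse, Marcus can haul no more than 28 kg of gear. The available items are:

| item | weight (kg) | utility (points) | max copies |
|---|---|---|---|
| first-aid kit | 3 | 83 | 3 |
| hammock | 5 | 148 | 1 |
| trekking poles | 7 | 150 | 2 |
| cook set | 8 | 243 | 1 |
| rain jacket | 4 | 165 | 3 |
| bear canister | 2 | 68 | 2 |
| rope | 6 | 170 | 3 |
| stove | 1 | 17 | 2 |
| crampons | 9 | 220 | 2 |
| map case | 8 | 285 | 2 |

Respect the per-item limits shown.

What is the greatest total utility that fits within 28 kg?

The ratio ordering already packs tightly: 3×rain jacket + 2×map case, 28 kg, 1065.

1065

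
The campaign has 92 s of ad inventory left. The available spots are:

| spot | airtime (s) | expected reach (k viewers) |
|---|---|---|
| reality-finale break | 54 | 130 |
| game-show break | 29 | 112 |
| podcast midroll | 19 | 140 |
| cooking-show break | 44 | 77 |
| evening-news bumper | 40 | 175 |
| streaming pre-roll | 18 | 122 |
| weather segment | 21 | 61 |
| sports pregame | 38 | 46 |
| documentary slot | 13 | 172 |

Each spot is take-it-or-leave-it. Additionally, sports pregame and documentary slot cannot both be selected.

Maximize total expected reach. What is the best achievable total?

609

Taking podcast midroll + evening-news bumper + streaming pre-roll + documentary slot: 90 s used, 609 in expected reach.
Runner-up game-show break + podcast midroll + streaming pre-roll + documentary slot tops out at 546.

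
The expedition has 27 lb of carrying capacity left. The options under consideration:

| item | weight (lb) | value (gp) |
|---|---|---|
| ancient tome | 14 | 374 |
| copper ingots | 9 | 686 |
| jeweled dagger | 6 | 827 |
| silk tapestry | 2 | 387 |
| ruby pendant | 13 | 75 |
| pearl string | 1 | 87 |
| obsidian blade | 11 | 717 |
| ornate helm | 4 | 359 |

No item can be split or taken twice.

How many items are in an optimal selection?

5

Optimal total is 2377.
For example jeweled dagger + silk tapestry + pearl string + obsidian blade + ornate helm achieves it, using 24 lb.
All optima have 5 items.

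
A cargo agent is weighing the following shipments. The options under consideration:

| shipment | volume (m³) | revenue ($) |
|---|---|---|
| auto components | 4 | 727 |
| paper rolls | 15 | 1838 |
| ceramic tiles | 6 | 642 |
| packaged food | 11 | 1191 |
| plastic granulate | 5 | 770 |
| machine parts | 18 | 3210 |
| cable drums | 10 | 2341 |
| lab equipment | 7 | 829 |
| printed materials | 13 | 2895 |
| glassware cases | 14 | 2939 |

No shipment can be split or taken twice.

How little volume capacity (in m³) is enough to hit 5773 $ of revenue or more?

Look for the lowest-volume combination reaching 5773.
auto components + cable drums + printed materials reaches 5963 using 27 m³.
No combination under 27 m³ hits 5773.

27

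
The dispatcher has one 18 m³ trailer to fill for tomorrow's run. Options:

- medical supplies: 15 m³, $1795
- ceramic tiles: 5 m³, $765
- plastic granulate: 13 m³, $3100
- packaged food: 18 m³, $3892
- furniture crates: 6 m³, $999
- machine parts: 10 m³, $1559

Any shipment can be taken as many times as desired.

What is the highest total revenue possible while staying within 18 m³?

Density check — plastic granulate 238.46, packaged food 216.22, furniture crates 166.50 are the best per m³.
Taking the top-ratio shipments first gives ceramic tiles + plastic granulate for 3865 (18 m³).
The 18 m³ tied up in ceramic tiles and plastic granulate is better spent on packaged food — total rises to 3892 (18 m³).

3892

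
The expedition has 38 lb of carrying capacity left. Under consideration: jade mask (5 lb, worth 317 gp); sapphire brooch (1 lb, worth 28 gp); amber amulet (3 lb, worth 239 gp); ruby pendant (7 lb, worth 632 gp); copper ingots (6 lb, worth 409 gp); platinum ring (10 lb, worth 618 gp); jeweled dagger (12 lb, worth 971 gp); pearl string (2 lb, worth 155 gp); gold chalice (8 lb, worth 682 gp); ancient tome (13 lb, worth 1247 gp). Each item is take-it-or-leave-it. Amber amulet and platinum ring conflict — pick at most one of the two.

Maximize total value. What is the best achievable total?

3294

By value per lb: ancient tome 95.92, ruby pendant 90.29, gold chalice 85.25, jeweled dagger 80.92 lead.
Taking the top-ratio items first gives jade mask + amber amulet + ruby pendant + pearl string + gold chalice + ancient tome for 3272 (38 lb).
Replace jade mask and ruby pendant with jeweled dagger: the trade gains 22 net, giving 3294 at 38 lb.
Every other selection either busts 38 lb or breaks a pairing rule or fails to beat 3294.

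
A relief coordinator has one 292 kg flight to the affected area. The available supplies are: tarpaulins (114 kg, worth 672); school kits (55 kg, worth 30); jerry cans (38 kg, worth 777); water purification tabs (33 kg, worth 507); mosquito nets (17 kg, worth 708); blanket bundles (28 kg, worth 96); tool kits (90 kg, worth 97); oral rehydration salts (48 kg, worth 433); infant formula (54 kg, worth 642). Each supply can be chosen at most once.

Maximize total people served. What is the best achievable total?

Ranking by ratio (people served/kg): mosquito nets 41.65, jerry cans 20.45, water purification tabs 15.36, infant formula 11.89.
Taking the top-ratio supplies first gives school kits + jerry cans + water purification tabs + mosquito nets + blanket bundles + oral rehydration salts + infant formula for 3193 (273 kg).
Replace school kits and oral rehydration salts with tarpaulins: the trade gains 209 net, giving 3402 at 284 kg.
Next best is tarpaulins + jerry cans + water purification tabs + mosquito nets + infant formula at 3306 (256 kg) — short by 96.

3402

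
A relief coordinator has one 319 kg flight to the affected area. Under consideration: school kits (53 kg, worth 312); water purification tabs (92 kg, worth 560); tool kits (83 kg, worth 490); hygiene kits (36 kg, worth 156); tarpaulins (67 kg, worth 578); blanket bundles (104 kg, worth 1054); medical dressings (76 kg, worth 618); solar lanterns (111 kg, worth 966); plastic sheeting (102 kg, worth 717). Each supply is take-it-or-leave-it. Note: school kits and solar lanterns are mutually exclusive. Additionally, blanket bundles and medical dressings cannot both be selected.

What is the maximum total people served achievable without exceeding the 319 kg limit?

2754

Density check — blanket bundles 10.13, solar lanterns 8.70, tarpaulins 8.63, medical dressings 8.13 are the best per kg.
The ratio ordering already packs tightly: hygiene kits + tarpaulins + blanket bundles + solar lanterns, 318 kg, 2754.
The closest alternative, blanket bundles + solar lanterns + plastic sheeting, reaches only 2737.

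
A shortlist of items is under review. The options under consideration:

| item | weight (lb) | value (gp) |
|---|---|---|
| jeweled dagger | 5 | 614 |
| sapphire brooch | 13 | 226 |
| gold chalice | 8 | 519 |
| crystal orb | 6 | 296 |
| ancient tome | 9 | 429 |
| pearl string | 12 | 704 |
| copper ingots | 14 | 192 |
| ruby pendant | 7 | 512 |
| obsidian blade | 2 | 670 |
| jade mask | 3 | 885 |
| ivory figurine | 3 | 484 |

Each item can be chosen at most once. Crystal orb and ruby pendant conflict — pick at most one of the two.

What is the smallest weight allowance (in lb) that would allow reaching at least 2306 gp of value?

13

Look for the lowest-weight combination reaching 2306.
Taking jeweled dagger + obsidian blade + jade mask + ivory figurine gives 2653 (≥ 2306) for 13 lb.
Any bundle with less than 13 lb falls short of 2306.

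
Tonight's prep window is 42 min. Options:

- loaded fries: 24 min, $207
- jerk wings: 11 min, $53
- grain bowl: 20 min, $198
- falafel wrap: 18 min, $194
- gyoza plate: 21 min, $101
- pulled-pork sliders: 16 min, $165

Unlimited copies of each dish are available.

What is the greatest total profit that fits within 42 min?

Greedy by ratio would take 2×falafel wrap: 36 min used, total 388.
Replace falafel wrap with loaded fries: the trade gains 13 net, giving 401 at 42 min.
That's the maximum — no swap from here does better than 401.

401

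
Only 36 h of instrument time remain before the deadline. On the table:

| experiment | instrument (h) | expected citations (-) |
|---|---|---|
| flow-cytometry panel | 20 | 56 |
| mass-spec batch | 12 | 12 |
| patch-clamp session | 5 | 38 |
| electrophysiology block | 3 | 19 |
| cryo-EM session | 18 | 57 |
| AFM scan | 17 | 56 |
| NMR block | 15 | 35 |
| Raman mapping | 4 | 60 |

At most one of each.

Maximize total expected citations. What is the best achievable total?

174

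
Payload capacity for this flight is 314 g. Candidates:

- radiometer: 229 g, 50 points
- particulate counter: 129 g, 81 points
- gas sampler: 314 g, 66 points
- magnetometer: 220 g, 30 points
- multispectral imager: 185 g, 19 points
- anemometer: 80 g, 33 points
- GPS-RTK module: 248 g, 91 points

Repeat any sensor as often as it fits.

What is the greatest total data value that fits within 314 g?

162

The ratio ordering already packs tightly: 2×particulate counter, 258 g, 162.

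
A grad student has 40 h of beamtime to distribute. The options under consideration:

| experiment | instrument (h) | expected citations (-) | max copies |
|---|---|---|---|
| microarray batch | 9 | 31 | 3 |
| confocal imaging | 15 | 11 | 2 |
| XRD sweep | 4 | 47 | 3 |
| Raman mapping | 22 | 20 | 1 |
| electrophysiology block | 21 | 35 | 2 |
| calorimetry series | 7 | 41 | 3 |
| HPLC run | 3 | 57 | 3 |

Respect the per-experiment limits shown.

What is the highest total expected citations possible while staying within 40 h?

394

The ratio ordering already packs tightly: 3×XRD sweep + 2×calorimetry series + 3×HPLC run, 35 h, 394.
That's the maximum — no swap from here does better than 394.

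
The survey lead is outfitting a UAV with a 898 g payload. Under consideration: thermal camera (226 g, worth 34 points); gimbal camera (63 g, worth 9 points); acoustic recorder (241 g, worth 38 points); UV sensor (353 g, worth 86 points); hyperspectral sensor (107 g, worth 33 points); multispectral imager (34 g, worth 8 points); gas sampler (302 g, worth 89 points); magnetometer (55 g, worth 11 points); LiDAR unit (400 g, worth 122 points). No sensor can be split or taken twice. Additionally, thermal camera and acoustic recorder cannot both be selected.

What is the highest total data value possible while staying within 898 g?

Density check — hyperspectral sensor 0.31, LiDAR unit 0.30, gas sampler 0.29, UV sensor 0.24 are the best per g.
Hyperspectral sensor + multispectral imager + gas sampler + magnetometer + LiDAR unit uses 898 of the 898 g and totals 263.

263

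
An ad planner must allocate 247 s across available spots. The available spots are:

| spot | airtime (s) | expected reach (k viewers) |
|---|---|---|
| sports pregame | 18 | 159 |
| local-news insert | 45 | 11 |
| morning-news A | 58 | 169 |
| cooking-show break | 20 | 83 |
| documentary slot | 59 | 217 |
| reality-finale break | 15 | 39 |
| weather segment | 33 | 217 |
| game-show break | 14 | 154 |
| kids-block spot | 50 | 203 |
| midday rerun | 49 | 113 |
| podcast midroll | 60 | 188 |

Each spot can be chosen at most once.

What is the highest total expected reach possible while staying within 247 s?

1158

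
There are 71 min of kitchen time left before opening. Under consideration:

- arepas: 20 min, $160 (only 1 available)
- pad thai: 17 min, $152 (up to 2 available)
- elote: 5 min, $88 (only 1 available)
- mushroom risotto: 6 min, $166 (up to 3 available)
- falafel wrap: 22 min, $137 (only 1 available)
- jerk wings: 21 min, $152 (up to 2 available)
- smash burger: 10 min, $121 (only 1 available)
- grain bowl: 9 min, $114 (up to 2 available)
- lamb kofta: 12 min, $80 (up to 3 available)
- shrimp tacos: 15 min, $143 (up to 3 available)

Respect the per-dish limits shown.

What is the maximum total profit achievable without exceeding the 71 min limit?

Ranking by ratio (profit/min): mushroom risotto 27.67, elote 17.60, grain bowl 12.67.
Filling by ratio: elote + 3×mushroom risotto + smash burger + 2×grain bowl + shrimp tacos for 1078, with 5 min left unused.
Dropping smash burger frees 10 min; slotting in shrimp tacos (15 min) lifts the total to 1100 at 71 min.
Nothing else within 71 min beats 1100.

1100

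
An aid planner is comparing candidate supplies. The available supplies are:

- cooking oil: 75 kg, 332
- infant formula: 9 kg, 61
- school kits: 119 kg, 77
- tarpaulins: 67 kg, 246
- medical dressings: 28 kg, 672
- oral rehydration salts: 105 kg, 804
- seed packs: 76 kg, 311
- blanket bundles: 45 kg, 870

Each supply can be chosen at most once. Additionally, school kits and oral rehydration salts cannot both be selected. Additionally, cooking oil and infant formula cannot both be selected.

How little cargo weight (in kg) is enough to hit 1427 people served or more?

Need the lightest bundle worth ≥ 1427.
Taking medical dressings + blanket bundles gives 1542 (≥ 1427) for 73 kg.
No combination under 73 kg hits 1427.

73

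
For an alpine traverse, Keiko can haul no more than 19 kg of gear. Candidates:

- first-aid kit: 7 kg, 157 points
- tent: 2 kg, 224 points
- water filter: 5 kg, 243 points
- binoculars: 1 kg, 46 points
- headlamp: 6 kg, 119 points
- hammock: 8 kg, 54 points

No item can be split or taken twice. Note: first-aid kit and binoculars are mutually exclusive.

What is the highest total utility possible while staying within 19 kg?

Density check — tent 112.00, water filter 48.60, binoculars 46.00 are the best per kg.
Best packing: tent + water filter + binoculars + headlamp — 14 kg, 632 total.
Runner-up first-aid kit + tent + water filter tops out at 624.

632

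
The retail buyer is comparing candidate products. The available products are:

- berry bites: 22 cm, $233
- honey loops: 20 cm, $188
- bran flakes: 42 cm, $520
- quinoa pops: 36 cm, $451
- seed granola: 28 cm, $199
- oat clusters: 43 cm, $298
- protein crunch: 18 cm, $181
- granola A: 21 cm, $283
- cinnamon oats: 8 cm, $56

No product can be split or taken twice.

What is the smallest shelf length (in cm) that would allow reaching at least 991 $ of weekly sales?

Need the lightest bundle worth ≥ 991.
Taking honey loops + bran flakes + granola A gives 991 (≥ 991) for 83 cm.
No combination under 83 cm hits 991.

83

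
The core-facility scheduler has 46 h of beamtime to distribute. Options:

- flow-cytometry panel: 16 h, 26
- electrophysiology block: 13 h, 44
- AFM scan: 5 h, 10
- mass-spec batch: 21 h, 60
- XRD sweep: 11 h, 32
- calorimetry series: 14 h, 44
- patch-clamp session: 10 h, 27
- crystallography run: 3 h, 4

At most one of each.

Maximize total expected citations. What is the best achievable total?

Greedy by ratio would take electrophysiology block + AFM scan + XRD sweep + calorimetry series + crystallography run: 46 h used, total 134.
The 22 h tied up in AFM scan and calorimetry series and crystallography run is better spent on mass-spec batch — total rises to 136 (45 h).
The spare 1 h is too small for any remaining experiment, and no exchange beats 136.

136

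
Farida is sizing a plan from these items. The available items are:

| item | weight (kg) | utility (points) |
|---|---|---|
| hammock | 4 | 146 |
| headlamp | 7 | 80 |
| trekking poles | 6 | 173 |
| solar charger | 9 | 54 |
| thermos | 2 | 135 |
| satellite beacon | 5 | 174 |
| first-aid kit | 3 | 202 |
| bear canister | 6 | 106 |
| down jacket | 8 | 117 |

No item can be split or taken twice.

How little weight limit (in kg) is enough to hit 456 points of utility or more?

9

Need the lightest bundle worth ≥ 456.
hammock + thermos + first-aid kit reaches 483 using 9 kg.
No combination under 9 kg hits 456.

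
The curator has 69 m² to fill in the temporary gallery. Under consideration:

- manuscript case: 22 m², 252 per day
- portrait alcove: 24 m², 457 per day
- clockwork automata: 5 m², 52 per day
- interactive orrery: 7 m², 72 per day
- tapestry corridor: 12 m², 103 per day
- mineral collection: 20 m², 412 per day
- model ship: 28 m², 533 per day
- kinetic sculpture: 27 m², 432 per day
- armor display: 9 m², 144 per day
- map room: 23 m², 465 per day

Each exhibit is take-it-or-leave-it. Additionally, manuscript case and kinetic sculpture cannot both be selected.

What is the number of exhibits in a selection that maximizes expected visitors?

3

The maximum expected visitors within 69 m² is 1334.
One optimal bundle: portrait alcove + mineral collection + map room (67 m²).
Every optimal selection uses 3 exhibits.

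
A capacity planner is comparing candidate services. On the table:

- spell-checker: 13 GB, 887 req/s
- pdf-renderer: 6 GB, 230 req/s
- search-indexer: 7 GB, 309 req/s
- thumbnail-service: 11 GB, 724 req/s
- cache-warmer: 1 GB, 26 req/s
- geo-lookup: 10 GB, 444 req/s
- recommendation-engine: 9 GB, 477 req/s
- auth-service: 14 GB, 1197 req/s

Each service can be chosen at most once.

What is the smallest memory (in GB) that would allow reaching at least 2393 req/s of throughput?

34

Look for the lowest-memory combination reaching 2393.
spell-checker + search-indexer + auth-service: 2393 throughput at 34 GB.
Below 34 GB the best achievable stays under 2393.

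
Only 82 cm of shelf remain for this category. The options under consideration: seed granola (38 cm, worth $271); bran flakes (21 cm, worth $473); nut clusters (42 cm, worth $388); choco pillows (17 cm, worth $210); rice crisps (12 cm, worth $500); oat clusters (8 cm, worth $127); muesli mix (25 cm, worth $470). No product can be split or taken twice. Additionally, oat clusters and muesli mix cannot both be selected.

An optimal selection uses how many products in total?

4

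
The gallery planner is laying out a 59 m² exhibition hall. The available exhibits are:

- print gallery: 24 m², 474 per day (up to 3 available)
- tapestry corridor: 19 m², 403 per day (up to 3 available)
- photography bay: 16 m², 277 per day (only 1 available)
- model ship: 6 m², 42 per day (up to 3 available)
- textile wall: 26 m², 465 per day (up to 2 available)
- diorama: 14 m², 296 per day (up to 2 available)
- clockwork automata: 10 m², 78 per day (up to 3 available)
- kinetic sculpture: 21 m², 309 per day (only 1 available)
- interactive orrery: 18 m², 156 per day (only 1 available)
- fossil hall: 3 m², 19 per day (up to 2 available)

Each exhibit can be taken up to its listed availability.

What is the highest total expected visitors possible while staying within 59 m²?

1209

Best packing: 3×tapestry corridor — 57 m², 1209 total.
The spare 2 m² is too small for any remaining exhibit, and no exchange beats 1209.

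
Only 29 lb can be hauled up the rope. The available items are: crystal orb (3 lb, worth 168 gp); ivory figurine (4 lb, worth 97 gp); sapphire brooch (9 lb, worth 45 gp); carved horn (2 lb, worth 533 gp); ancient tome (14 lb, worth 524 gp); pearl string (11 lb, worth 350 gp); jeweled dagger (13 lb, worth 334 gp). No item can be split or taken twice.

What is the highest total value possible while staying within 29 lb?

1407

Filling by ratio: crystal orb + ivory figurine + carved horn + ancient tome for 1322, with 6 lb left unused.
The 7 lb tied up in crystal orb and ivory figurine is better spent on pearl string — total rises to 1407 (27 lb).
Nothing else within 29 lb beats 1407.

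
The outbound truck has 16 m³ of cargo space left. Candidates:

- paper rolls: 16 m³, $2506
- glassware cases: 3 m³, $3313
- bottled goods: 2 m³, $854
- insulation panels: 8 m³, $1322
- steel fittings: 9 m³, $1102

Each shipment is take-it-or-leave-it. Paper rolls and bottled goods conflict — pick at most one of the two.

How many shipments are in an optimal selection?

Optimal total is 5489.
For example glassware cases + bottled goods + insulation panels achieves it, using 13 m³.
All optima have 3 shipments.

3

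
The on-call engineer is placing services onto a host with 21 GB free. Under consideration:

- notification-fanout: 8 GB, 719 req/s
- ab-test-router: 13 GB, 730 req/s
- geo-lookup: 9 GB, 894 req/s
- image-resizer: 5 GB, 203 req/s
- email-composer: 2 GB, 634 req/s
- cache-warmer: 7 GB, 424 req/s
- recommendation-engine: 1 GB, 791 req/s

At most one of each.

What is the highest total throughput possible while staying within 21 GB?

3038

By throughput per GB: recommendation-engine 791.00, email-composer 317.00, geo-lookup 99.33 lead.
Best packing: notification-fanout + geo-lookup + email-composer + recommendation-engine — 20 GB, 3038 total.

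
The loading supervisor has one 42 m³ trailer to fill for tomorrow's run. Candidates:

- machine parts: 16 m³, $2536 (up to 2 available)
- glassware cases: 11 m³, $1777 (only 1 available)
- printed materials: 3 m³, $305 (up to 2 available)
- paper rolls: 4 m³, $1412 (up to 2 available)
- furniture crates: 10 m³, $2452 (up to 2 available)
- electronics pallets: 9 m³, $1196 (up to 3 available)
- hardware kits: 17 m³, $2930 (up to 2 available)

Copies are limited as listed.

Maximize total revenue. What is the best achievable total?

9810

The ratio ordering already packs tightly: glassware cases + printed materials + 2×paper rolls + 2×furniture crates, 42 m³, 9810.
Every other selection either busts 42 m³ or exceeds an availability limit or fails to beat 9810.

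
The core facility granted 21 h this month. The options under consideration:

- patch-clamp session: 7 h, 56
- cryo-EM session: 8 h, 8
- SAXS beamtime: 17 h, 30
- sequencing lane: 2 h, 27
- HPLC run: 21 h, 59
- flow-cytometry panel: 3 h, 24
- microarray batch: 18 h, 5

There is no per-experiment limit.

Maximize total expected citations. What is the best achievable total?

Taking 10×sequencing lane: 20 h used, 270 in expected citations.
Nothing else within 21 h beats 270.

270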